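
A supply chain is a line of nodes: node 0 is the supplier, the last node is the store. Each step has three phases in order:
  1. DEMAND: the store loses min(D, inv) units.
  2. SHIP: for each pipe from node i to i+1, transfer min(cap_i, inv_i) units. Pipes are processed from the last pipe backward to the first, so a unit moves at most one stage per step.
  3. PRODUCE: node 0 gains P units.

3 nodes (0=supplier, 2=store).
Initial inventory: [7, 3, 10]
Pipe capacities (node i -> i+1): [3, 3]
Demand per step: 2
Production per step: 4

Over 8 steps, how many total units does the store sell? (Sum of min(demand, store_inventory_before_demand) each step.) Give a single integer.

Step 1: sold=2 (running total=2) -> [8 3 11]
Step 2: sold=2 (running total=4) -> [9 3 12]
Step 3: sold=2 (running total=6) -> [10 3 13]
Step 4: sold=2 (running total=8) -> [11 3 14]
Step 5: sold=2 (running total=10) -> [12 3 15]
Step 6: sold=2 (running total=12) -> [13 3 16]
Step 7: sold=2 (running total=14) -> [14 3 17]
Step 8: sold=2 (running total=16) -> [15 3 18]

Answer: 16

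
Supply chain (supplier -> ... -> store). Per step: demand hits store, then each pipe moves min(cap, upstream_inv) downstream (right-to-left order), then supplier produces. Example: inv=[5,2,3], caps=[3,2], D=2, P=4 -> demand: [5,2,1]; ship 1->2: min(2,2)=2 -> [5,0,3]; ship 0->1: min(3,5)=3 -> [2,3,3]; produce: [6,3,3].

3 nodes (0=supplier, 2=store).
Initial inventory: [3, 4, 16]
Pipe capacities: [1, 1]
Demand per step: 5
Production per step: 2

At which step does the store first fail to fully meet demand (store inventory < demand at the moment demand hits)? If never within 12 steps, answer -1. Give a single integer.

Step 1: demand=5,sold=5 ship[1->2]=1 ship[0->1]=1 prod=2 -> [4 4 12]
Step 2: demand=5,sold=5 ship[1->2]=1 ship[0->1]=1 prod=2 -> [5 4 8]
Step 3: demand=5,sold=5 ship[1->2]=1 ship[0->1]=1 prod=2 -> [6 4 4]
Step 4: demand=5,sold=4 ship[1->2]=1 ship[0->1]=1 prod=2 -> [7 4 1]
Step 5: demand=5,sold=1 ship[1->2]=1 ship[0->1]=1 prod=2 -> [8 4 1]
Step 6: demand=5,sold=1 ship[1->2]=1 ship[0->1]=1 prod=2 -> [9 4 1]
Step 7: demand=5,sold=1 ship[1->2]=1 ship[0->1]=1 prod=2 -> [10 4 1]
Step 8: demand=5,sold=1 ship[1->2]=1 ship[0->1]=1 prod=2 -> [11 4 1]
Step 9: demand=5,sold=1 ship[1->2]=1 ship[0->1]=1 prod=2 -> [12 4 1]
Step 10: demand=5,sold=1 ship[1->2]=1 ship[0->1]=1 prod=2 -> [13 4 1]
Step 11: demand=5,sold=1 ship[1->2]=1 ship[0->1]=1 prod=2 -> [14 4 1]
Step 12: demand=5,sold=1 ship[1->2]=1 ship[0->1]=1 prod=2 -> [15 4 1]
First stockout at step 4

4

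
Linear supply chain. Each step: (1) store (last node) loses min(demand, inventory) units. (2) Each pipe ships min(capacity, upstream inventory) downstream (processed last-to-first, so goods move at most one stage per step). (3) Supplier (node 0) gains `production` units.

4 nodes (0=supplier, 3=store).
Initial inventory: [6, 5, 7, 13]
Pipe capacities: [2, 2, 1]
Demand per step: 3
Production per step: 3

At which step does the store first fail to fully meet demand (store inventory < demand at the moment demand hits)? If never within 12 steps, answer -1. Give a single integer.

Step 1: demand=3,sold=3 ship[2->3]=1 ship[1->2]=2 ship[0->1]=2 prod=3 -> [7 5 8 11]
Step 2: demand=3,sold=3 ship[2->3]=1 ship[1->2]=2 ship[0->1]=2 prod=3 -> [8 5 9 9]
Step 3: demand=3,sold=3 ship[2->3]=1 ship[1->2]=2 ship[0->1]=2 prod=3 -> [9 5 10 7]
Step 4: demand=3,sold=3 ship[2->3]=1 ship[1->2]=2 ship[0->1]=2 prod=3 -> [10 5 11 5]
Step 5: demand=3,sold=3 ship[2->3]=1 ship[1->2]=2 ship[0->1]=2 prod=3 -> [11 5 12 3]
Step 6: demand=3,sold=3 ship[2->3]=1 ship[1->2]=2 ship[0->1]=2 prod=3 -> [12 5 13 1]
Step 7: demand=3,sold=1 ship[2->3]=1 ship[1->2]=2 ship[0->1]=2 prod=3 -> [13 5 14 1]
Step 8: demand=3,sold=1 ship[2->3]=1 ship[1->2]=2 ship[0->1]=2 prod=3 -> [14 5 15 1]
Step 9: demand=3,sold=1 ship[2->3]=1 ship[1->2]=2 ship[0->1]=2 prod=3 -> [15 5 16 1]
Step 10: demand=3,sold=1 ship[2->3]=1 ship[1->2]=2 ship[0->1]=2 prod=3 -> [16 5 17 1]
Step 11: demand=3,sold=1 ship[2->3]=1 ship[1->2]=2 ship[0->1]=2 prod=3 -> [17 5 18 1]
Step 12: demand=3,sold=1 ship[2->3]=1 ship[1->2]=2 ship[0->1]=2 prod=3 -> [18 5 19 1]
First stockout at step 7

7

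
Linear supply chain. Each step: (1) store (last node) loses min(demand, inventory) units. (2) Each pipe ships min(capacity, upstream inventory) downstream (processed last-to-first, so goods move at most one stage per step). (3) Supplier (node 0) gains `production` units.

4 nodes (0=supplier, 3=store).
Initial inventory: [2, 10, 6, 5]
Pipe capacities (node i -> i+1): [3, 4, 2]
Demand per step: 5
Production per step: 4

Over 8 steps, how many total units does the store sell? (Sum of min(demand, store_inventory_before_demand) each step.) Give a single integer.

Answer: 19

Derivation:
Step 1: sold=5 (running total=5) -> [4 8 8 2]
Step 2: sold=2 (running total=7) -> [5 7 10 2]
Step 3: sold=2 (running total=9) -> [6 6 12 2]
Step 4: sold=2 (running total=11) -> [7 5 14 2]
Step 5: sold=2 (running total=13) -> [8 4 16 2]
Step 6: sold=2 (running total=15) -> [9 3 18 2]
Step 7: sold=2 (running total=17) -> [10 3 19 2]
Step 8: sold=2 (running total=19) -> [11 3 20 2]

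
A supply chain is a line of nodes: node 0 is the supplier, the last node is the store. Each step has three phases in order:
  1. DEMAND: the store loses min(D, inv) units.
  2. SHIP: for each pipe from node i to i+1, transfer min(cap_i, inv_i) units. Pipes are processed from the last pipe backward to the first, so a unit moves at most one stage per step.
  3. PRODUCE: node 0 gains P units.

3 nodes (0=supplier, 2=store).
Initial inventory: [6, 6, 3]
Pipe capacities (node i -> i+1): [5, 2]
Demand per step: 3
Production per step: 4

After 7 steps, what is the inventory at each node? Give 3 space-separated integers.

Step 1: demand=3,sold=3 ship[1->2]=2 ship[0->1]=5 prod=4 -> inv=[5 9 2]
Step 2: demand=3,sold=2 ship[1->2]=2 ship[0->1]=5 prod=4 -> inv=[4 12 2]
Step 3: demand=3,sold=2 ship[1->2]=2 ship[0->1]=4 prod=4 -> inv=[4 14 2]
Step 4: demand=3,sold=2 ship[1->2]=2 ship[0->1]=4 prod=4 -> inv=[4 16 2]
Step 5: demand=3,sold=2 ship[1->2]=2 ship[0->1]=4 prod=4 -> inv=[4 18 2]
Step 6: demand=3,sold=2 ship[1->2]=2 ship[0->1]=4 prod=4 -> inv=[4 20 2]
Step 7: demand=3,sold=2 ship[1->2]=2 ship[0->1]=4 prod=4 -> inv=[4 22 2]

4 22 2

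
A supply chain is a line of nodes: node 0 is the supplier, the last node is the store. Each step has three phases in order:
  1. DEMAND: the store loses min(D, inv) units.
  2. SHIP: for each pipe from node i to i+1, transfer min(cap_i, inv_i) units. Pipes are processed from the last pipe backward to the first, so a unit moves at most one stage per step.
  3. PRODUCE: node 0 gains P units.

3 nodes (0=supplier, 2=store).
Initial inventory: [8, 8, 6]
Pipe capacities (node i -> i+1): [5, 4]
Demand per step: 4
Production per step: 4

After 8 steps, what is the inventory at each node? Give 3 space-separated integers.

Step 1: demand=4,sold=4 ship[1->2]=4 ship[0->1]=5 prod=4 -> inv=[7 9 6]
Step 2: demand=4,sold=4 ship[1->2]=4 ship[0->1]=5 prod=4 -> inv=[6 10 6]
Step 3: demand=4,sold=4 ship[1->2]=4 ship[0->1]=5 prod=4 -> inv=[5 11 6]
Step 4: demand=4,sold=4 ship[1->2]=4 ship[0->1]=5 prod=4 -> inv=[4 12 6]
Step 5: demand=4,sold=4 ship[1->2]=4 ship[0->1]=4 prod=4 -> inv=[4 12 6]
Step 6: demand=4,sold=4 ship[1->2]=4 ship[0->1]=4 prod=4 -> inv=[4 12 6]
Step 7: demand=4,sold=4 ship[1->2]=4 ship[0->1]=4 prod=4 -> inv=[4 12 6]
Step 8: demand=4,sold=4 ship[1->2]=4 ship[0->1]=4 prod=4 -> inv=[4 12 6]

4 12 6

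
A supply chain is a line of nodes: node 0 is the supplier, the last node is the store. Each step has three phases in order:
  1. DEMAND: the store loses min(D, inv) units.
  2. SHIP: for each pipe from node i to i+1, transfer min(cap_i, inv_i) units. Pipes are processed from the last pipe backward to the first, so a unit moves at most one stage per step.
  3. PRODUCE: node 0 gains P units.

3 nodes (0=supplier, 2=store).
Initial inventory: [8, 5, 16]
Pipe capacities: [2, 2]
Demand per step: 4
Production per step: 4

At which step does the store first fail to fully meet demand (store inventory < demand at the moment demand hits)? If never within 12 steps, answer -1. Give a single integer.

Step 1: demand=4,sold=4 ship[1->2]=2 ship[0->1]=2 prod=4 -> [10 5 14]
Step 2: demand=4,sold=4 ship[1->2]=2 ship[0->1]=2 prod=4 -> [12 5 12]
Step 3: demand=4,sold=4 ship[1->2]=2 ship[0->1]=2 prod=4 -> [14 5 10]
Step 4: demand=4,sold=4 ship[1->2]=2 ship[0->1]=2 prod=4 -> [16 5 8]
Step 5: demand=4,sold=4 ship[1->2]=2 ship[0->1]=2 prod=4 -> [18 5 6]
Step 6: demand=4,sold=4 ship[1->2]=2 ship[0->1]=2 prod=4 -> [20 5 4]
Step 7: demand=4,sold=4 ship[1->2]=2 ship[0->1]=2 prod=4 -> [22 5 2]
Step 8: demand=4,sold=2 ship[1->2]=2 ship[0->1]=2 prod=4 -> [24 5 2]
Step 9: demand=4,sold=2 ship[1->2]=2 ship[0->1]=2 prod=4 -> [26 5 2]
Step 10: demand=4,sold=2 ship[1->2]=2 ship[0->1]=2 prod=4 -> [28 5 2]
Step 11: demand=4,sold=2 ship[1->2]=2 ship[0->1]=2 prod=4 -> [30 5 2]
Step 12: demand=4,sold=2 ship[1->2]=2 ship[0->1]=2 prod=4 -> [32 5 2]
First stockout at step 8

8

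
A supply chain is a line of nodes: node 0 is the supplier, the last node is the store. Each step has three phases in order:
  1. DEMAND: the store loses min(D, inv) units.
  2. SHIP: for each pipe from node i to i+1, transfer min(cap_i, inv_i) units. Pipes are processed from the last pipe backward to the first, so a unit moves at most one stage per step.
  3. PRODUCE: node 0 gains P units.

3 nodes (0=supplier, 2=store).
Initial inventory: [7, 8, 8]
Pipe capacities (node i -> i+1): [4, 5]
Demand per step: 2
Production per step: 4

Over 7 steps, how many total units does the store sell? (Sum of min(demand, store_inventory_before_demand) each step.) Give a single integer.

Answer: 14

Derivation:
Step 1: sold=2 (running total=2) -> [7 7 11]
Step 2: sold=2 (running total=4) -> [7 6 14]
Step 3: sold=2 (running total=6) -> [7 5 17]
Step 4: sold=2 (running total=8) -> [7 4 20]
Step 5: sold=2 (running total=10) -> [7 4 22]
Step 6: sold=2 (running total=12) -> [7 4 24]
Step 7: sold=2 (running total=14) -> [7 4 26]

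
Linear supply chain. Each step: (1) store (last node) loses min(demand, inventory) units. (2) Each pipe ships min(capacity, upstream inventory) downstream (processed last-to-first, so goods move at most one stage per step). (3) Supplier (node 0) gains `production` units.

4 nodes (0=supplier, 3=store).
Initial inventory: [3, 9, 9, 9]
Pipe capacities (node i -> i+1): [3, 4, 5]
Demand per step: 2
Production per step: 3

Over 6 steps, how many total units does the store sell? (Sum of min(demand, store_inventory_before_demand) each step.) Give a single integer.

Step 1: sold=2 (running total=2) -> [3 8 8 12]
Step 2: sold=2 (running total=4) -> [3 7 7 15]
Step 3: sold=2 (running total=6) -> [3 6 6 18]
Step 4: sold=2 (running total=8) -> [3 5 5 21]
Step 5: sold=2 (running total=10) -> [3 4 4 24]
Step 6: sold=2 (running total=12) -> [3 3 4 26]

Answer: 12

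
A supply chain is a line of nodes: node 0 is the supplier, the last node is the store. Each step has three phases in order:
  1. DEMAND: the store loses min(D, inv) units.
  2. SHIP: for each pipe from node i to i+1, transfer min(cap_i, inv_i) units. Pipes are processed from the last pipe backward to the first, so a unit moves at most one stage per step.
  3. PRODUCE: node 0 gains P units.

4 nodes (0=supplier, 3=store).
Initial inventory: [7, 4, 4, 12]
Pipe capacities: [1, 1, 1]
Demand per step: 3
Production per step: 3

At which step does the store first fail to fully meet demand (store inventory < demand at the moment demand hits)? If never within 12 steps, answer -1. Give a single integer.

Step 1: demand=3,sold=3 ship[2->3]=1 ship[1->2]=1 ship[0->1]=1 prod=3 -> [9 4 4 10]
Step 2: demand=3,sold=3 ship[2->3]=1 ship[1->2]=1 ship[0->1]=1 prod=3 -> [11 4 4 8]
Step 3: demand=3,sold=3 ship[2->3]=1 ship[1->2]=1 ship[0->1]=1 prod=3 -> [13 4 4 6]
Step 4: demand=3,sold=3 ship[2->3]=1 ship[1->2]=1 ship[0->1]=1 prod=3 -> [15 4 4 4]
Step 5: demand=3,sold=3 ship[2->3]=1 ship[1->2]=1 ship[0->1]=1 prod=3 -> [17 4 4 2]
Step 6: demand=3,sold=2 ship[2->3]=1 ship[1->2]=1 ship[0->1]=1 prod=3 -> [19 4 4 1]
Step 7: demand=3,sold=1 ship[2->3]=1 ship[1->2]=1 ship[0->1]=1 prod=3 -> [21 4 4 1]
Step 8: demand=3,sold=1 ship[2->3]=1 ship[1->2]=1 ship[0->1]=1 prod=3 -> [23 4 4 1]
Step 9: demand=3,sold=1 ship[2->3]=1 ship[1->2]=1 ship[0->1]=1 prod=3 -> [25 4 4 1]
Step 10: demand=3,sold=1 ship[2->3]=1 ship[1->2]=1 ship[0->1]=1 prod=3 -> [27 4 4 1]
Step 11: demand=3,sold=1 ship[2->3]=1 ship[1->2]=1 ship[0->1]=1 prod=3 -> [29 4 4 1]
Step 12: demand=3,sold=1 ship[2->3]=1 ship[1->2]=1 ship[0->1]=1 prod=3 -> [31 4 4 1]
First stockout at step 6

6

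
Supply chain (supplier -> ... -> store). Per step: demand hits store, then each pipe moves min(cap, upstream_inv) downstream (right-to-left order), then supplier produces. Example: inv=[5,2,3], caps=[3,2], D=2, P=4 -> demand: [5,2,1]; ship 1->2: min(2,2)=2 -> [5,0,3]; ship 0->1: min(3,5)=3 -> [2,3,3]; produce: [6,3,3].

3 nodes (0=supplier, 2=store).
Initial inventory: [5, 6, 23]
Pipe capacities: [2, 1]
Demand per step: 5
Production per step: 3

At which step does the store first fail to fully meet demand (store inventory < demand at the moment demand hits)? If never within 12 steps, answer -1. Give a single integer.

Step 1: demand=5,sold=5 ship[1->2]=1 ship[0->1]=2 prod=3 -> [6 7 19]
Step 2: demand=5,sold=5 ship[1->2]=1 ship[0->1]=2 prod=3 -> [7 8 15]
Step 3: demand=5,sold=5 ship[1->2]=1 ship[0->1]=2 prod=3 -> [8 9 11]
Step 4: demand=5,sold=5 ship[1->2]=1 ship[0->1]=2 prod=3 -> [9 10 7]
Step 5: demand=5,sold=5 ship[1->2]=1 ship[0->1]=2 prod=3 -> [10 11 3]
Step 6: demand=5,sold=3 ship[1->2]=1 ship[0->1]=2 prod=3 -> [11 12 1]
Step 7: demand=5,sold=1 ship[1->2]=1 ship[0->1]=2 prod=3 -> [12 13 1]
Step 8: demand=5,sold=1 ship[1->2]=1 ship[0->1]=2 prod=3 -> [13 14 1]
Step 9: demand=5,sold=1 ship[1->2]=1 ship[0->1]=2 prod=3 -> [14 15 1]
Step 10: demand=5,sold=1 ship[1->2]=1 ship[0->1]=2 prod=3 -> [15 16 1]
Step 11: demand=5,sold=1 ship[1->2]=1 ship[0->1]=2 prod=3 -> [16 17 1]
Step 12: demand=5,sold=1 ship[1->2]=1 ship[0->1]=2 prod=3 -> [17 18 1]
First stockout at step 6

6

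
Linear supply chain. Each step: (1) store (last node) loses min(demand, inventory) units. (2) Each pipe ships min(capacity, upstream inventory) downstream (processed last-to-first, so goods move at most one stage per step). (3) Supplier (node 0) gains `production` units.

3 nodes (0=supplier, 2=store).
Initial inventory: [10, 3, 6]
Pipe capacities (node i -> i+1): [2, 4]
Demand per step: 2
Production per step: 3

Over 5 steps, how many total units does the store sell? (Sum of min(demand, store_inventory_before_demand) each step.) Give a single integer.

Answer: 10

Derivation:
Step 1: sold=2 (running total=2) -> [11 2 7]
Step 2: sold=2 (running total=4) -> [12 2 7]
Step 3: sold=2 (running total=6) -> [13 2 7]
Step 4: sold=2 (running total=8) -> [14 2 7]
Step 5: sold=2 (running total=10) -> [15 2 7]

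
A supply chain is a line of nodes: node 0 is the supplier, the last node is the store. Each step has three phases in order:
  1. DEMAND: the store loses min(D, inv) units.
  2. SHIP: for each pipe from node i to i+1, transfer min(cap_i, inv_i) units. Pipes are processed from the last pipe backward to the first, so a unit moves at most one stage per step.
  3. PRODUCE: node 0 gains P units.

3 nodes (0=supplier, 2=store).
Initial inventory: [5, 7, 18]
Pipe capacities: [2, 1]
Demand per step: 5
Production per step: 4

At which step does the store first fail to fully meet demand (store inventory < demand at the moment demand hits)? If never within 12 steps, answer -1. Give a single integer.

Step 1: demand=5,sold=5 ship[1->2]=1 ship[0->1]=2 prod=4 -> [7 8 14]
Step 2: demand=5,sold=5 ship[1->2]=1 ship[0->1]=2 prod=4 -> [9 9 10]
Step 3: demand=5,sold=5 ship[1->2]=1 ship[0->1]=2 prod=4 -> [11 10 6]
Step 4: demand=5,sold=5 ship[1->2]=1 ship[0->1]=2 prod=4 -> [13 11 2]
Step 5: demand=5,sold=2 ship[1->2]=1 ship[0->1]=2 prod=4 -> [15 12 1]
Step 6: demand=5,sold=1 ship[1->2]=1 ship[0->1]=2 prod=4 -> [17 13 1]
Step 7: demand=5,sold=1 ship[1->2]=1 ship[0->1]=2 prod=4 -> [19 14 1]
Step 8: demand=5,sold=1 ship[1->2]=1 ship[0->1]=2 prod=4 -> [21 15 1]
Step 9: demand=5,sold=1 ship[1->2]=1 ship[0->1]=2 prod=4 -> [23 16 1]
Step 10: demand=5,sold=1 ship[1->2]=1 ship[0->1]=2 prod=4 -> [25 17 1]
Step 11: demand=5,sold=1 ship[1->2]=1 ship[0->1]=2 prod=4 -> [27 18 1]
Step 12: demand=5,sold=1 ship[1->2]=1 ship[0->1]=2 prod=4 -> [29 19 1]
First stockout at step 5

5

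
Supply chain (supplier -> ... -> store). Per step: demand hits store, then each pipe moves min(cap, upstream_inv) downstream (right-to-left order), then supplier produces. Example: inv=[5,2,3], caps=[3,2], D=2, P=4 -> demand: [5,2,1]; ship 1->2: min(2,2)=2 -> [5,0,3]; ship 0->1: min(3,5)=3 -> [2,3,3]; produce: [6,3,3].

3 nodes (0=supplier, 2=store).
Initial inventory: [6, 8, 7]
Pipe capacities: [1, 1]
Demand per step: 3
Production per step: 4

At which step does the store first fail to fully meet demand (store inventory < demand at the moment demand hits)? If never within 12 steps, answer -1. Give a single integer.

Step 1: demand=3,sold=3 ship[1->2]=1 ship[0->1]=1 prod=4 -> [9 8 5]
Step 2: demand=3,sold=3 ship[1->2]=1 ship[0->1]=1 prod=4 -> [12 8 3]
Step 3: demand=3,sold=3 ship[1->2]=1 ship[0->1]=1 prod=4 -> [15 8 1]
Step 4: demand=3,sold=1 ship[1->2]=1 ship[0->1]=1 prod=4 -> [18 8 1]
Step 5: demand=3,sold=1 ship[1->2]=1 ship[0->1]=1 prod=4 -> [21 8 1]
Step 6: demand=3,sold=1 ship[1->2]=1 ship[0->1]=1 prod=4 -> [24 8 1]
Step 7: demand=3,sold=1 ship[1->2]=1 ship[0->1]=1 prod=4 -> [27 8 1]
Step 8: demand=3,sold=1 ship[1->2]=1 ship[0->1]=1 prod=4 -> [30 8 1]
Step 9: demand=3,sold=1 ship[1->2]=1 ship[0->1]=1 prod=4 -> [33 8 1]
Step 10: demand=3,sold=1 ship[1->2]=1 ship[0->1]=1 prod=4 -> [36 8 1]
Step 11: demand=3,sold=1 ship[1->2]=1 ship[0->1]=1 prod=4 -> [39 8 1]
Step 12: demand=3,sold=1 ship[1->2]=1 ship[0->1]=1 prod=4 -> [42 8 1]
First stockout at step 4

4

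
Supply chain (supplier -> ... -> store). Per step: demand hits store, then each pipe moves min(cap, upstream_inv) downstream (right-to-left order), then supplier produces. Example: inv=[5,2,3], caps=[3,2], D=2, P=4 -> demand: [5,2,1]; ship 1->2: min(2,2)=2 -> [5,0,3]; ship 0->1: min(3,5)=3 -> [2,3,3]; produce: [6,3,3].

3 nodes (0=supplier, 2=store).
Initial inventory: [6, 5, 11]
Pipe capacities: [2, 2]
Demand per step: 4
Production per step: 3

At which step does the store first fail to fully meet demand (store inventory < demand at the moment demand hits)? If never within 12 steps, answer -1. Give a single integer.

Step 1: demand=4,sold=4 ship[1->2]=2 ship[0->1]=2 prod=3 -> [7 5 9]
Step 2: demand=4,sold=4 ship[1->2]=2 ship[0->1]=2 prod=3 -> [8 5 7]
Step 3: demand=4,sold=4 ship[1->2]=2 ship[0->1]=2 prod=3 -> [9 5 5]
Step 4: demand=4,sold=4 ship[1->2]=2 ship[0->1]=2 prod=3 -> [10 5 3]
Step 5: demand=4,sold=3 ship[1->2]=2 ship[0->1]=2 prod=3 -> [11 5 2]
Step 6: demand=4,sold=2 ship[1->2]=2 ship[0->1]=2 prod=3 -> [12 5 2]
Step 7: demand=4,sold=2 ship[1->2]=2 ship[0->1]=2 prod=3 -> [13 5 2]
Step 8: demand=4,sold=2 ship[1->2]=2 ship[0->1]=2 prod=3 -> [14 5 2]
Step 9: demand=4,sold=2 ship[1->2]=2 ship[0->1]=2 prod=3 -> [15 5 2]
Step 10: demand=4,sold=2 ship[1->2]=2 ship[0->1]=2 prod=3 -> [16 5 2]
Step 11: demand=4,sold=2 ship[1->2]=2 ship[0->1]=2 prod=3 -> [17 5 2]
Step 12: demand=4,sold=2 ship[1->2]=2 ship[0->1]=2 prod=3 -> [18 5 2]
First stockout at step 5

5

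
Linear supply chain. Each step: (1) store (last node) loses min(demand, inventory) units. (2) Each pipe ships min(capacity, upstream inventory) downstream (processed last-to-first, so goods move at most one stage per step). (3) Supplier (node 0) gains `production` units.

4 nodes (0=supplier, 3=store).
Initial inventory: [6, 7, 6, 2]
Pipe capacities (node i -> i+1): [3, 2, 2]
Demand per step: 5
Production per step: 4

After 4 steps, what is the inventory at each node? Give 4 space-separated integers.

Step 1: demand=5,sold=2 ship[2->3]=2 ship[1->2]=2 ship[0->1]=3 prod=4 -> inv=[7 8 6 2]
Step 2: demand=5,sold=2 ship[2->3]=2 ship[1->2]=2 ship[0->1]=3 prod=4 -> inv=[8 9 6 2]
Step 3: demand=5,sold=2 ship[2->3]=2 ship[1->2]=2 ship[0->1]=3 prod=4 -> inv=[9 10 6 2]
Step 4: demand=5,sold=2 ship[2->3]=2 ship[1->2]=2 ship[0->1]=3 prod=4 -> inv=[10 11 6 2]

10 11 6 2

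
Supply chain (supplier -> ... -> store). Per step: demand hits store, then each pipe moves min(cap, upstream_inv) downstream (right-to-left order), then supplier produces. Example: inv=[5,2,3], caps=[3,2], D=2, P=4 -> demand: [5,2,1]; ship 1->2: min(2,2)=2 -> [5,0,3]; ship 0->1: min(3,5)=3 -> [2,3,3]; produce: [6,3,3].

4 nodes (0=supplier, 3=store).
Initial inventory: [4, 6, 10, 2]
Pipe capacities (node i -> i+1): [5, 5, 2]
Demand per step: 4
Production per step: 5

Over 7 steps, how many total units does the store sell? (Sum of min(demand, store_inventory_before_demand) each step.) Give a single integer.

Answer: 14

Derivation:
Step 1: sold=2 (running total=2) -> [5 5 13 2]
Step 2: sold=2 (running total=4) -> [5 5 16 2]
Step 3: sold=2 (running total=6) -> [5 5 19 2]
Step 4: sold=2 (running total=8) -> [5 5 22 2]
Step 5: sold=2 (running total=10) -> [5 5 25 2]
Step 6: sold=2 (running total=12) -> [5 5 28 2]
Step 7: sold=2 (running total=14) -> [5 5 31 2]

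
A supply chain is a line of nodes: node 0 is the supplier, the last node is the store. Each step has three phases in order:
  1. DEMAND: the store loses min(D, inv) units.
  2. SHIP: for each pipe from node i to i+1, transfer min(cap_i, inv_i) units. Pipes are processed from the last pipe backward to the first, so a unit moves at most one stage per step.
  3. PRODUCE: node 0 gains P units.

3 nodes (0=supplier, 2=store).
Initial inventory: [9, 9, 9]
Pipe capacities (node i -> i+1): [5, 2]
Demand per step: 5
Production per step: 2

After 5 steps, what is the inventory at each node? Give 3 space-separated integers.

Step 1: demand=5,sold=5 ship[1->2]=2 ship[0->1]=5 prod=2 -> inv=[6 12 6]
Step 2: demand=5,sold=5 ship[1->2]=2 ship[0->1]=5 prod=2 -> inv=[3 15 3]
Step 3: demand=5,sold=3 ship[1->2]=2 ship[0->1]=3 prod=2 -> inv=[2 16 2]
Step 4: demand=5,sold=2 ship[1->2]=2 ship[0->1]=2 prod=2 -> inv=[2 16 2]
Step 5: demand=5,sold=2 ship[1->2]=2 ship[0->1]=2 prod=2 -> inv=[2 16 2]

2 16 2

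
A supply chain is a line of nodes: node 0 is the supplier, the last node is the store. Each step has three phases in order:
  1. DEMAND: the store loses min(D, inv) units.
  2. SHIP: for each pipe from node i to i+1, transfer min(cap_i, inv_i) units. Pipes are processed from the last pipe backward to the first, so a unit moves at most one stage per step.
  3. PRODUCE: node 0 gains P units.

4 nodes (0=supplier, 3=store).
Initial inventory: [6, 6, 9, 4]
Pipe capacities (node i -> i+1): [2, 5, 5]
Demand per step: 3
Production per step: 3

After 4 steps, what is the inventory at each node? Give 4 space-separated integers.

Step 1: demand=3,sold=3 ship[2->3]=5 ship[1->2]=5 ship[0->1]=2 prod=3 -> inv=[7 3 9 6]
Step 2: demand=3,sold=3 ship[2->3]=5 ship[1->2]=3 ship[0->1]=2 prod=3 -> inv=[8 2 7 8]
Step 3: demand=3,sold=3 ship[2->3]=5 ship[1->2]=2 ship[0->1]=2 prod=3 -> inv=[9 2 4 10]
Step 4: demand=3,sold=3 ship[2->3]=4 ship[1->2]=2 ship[0->1]=2 prod=3 -> inv=[10 2 2 11]

10 2 2 11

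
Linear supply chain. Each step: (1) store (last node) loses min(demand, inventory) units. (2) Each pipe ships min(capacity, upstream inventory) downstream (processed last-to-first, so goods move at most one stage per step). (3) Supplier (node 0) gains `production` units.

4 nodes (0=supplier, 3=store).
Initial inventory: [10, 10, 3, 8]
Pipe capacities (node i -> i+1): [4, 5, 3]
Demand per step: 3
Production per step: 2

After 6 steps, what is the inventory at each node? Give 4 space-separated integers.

Step 1: demand=3,sold=3 ship[2->3]=3 ship[1->2]=5 ship[0->1]=4 prod=2 -> inv=[8 9 5 8]
Step 2: demand=3,sold=3 ship[2->3]=3 ship[1->2]=5 ship[0->1]=4 prod=2 -> inv=[6 8 7 8]
Step 3: demand=3,sold=3 ship[2->3]=3 ship[1->2]=5 ship[0->1]=4 prod=2 -> inv=[4 7 9 8]
Step 4: demand=3,sold=3 ship[2->3]=3 ship[1->2]=5 ship[0->1]=4 prod=2 -> inv=[2 6 11 8]
Step 5: demand=3,sold=3 ship[2->3]=3 ship[1->2]=5 ship[0->1]=2 prod=2 -> inv=[2 3 13 8]
Step 6: demand=3,sold=3 ship[2->3]=3 ship[1->2]=3 ship[0->1]=2 prod=2 -> inv=[2 2 13 8]

2 2 13 8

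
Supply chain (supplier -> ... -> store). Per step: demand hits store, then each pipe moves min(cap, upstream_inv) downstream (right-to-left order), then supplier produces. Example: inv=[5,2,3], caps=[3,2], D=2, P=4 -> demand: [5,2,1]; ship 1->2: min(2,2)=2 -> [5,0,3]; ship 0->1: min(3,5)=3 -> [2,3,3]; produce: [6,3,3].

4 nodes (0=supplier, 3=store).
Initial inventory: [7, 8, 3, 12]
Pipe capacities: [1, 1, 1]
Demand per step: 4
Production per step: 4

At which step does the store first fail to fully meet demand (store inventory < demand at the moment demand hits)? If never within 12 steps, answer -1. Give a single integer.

Step 1: demand=4,sold=4 ship[2->3]=1 ship[1->2]=1 ship[0->1]=1 prod=4 -> [10 8 3 9]
Step 2: demand=4,sold=4 ship[2->3]=1 ship[1->2]=1 ship[0->1]=1 prod=4 -> [13 8 3 6]
Step 3: demand=4,sold=4 ship[2->3]=1 ship[1->2]=1 ship[0->1]=1 prod=4 -> [16 8 3 3]
Step 4: demand=4,sold=3 ship[2->3]=1 ship[1->2]=1 ship[0->1]=1 prod=4 -> [19 8 3 1]
Step 5: demand=4,sold=1 ship[2->3]=1 ship[1->2]=1 ship[0->1]=1 prod=4 -> [22 8 3 1]
Step 6: demand=4,sold=1 ship[2->3]=1 ship[1->2]=1 ship[0->1]=1 prod=4 -> [25 8 3 1]
Step 7: demand=4,sold=1 ship[2->3]=1 ship[1->2]=1 ship[0->1]=1 prod=4 -> [28 8 3 1]
Step 8: demand=4,sold=1 ship[2->3]=1 ship[1->2]=1 ship[0->1]=1 prod=4 -> [31 8 3 1]
Step 9: demand=4,sold=1 ship[2->3]=1 ship[1->2]=1 ship[0->1]=1 prod=4 -> [34 8 3 1]
Step 10: demand=4,sold=1 ship[2->3]=1 ship[1->2]=1 ship[0->1]=1 prod=4 -> [37 8 3 1]
Step 11: demand=4,sold=1 ship[2->3]=1 ship[1->2]=1 ship[0->1]=1 prod=4 -> [40 8 3 1]
Step 12: demand=4,sold=1 ship[2->3]=1 ship[1->2]=1 ship[0->1]=1 prod=4 -> [43 8 3 1]
First stockout at step 4

4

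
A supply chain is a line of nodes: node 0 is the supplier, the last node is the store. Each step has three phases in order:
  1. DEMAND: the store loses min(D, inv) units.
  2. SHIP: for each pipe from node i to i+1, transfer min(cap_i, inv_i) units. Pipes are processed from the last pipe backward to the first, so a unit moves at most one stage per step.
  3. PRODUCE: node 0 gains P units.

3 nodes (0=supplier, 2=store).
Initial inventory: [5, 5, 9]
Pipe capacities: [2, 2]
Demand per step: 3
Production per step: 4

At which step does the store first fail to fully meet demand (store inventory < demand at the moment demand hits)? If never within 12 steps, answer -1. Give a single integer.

Step 1: demand=3,sold=3 ship[1->2]=2 ship[0->1]=2 prod=4 -> [7 5 8]
Step 2: demand=3,sold=3 ship[1->2]=2 ship[0->1]=2 prod=4 -> [9 5 7]
Step 3: demand=3,sold=3 ship[1->2]=2 ship[0->1]=2 prod=4 -> [11 5 6]
Step 4: demand=3,sold=3 ship[1->2]=2 ship[0->1]=2 prod=4 -> [13 5 5]
Step 5: demand=3,sold=3 ship[1->2]=2 ship[0->1]=2 prod=4 -> [15 5 4]
Step 6: demand=3,sold=3 ship[1->2]=2 ship[0->1]=2 prod=4 -> [17 5 3]
Step 7: demand=3,sold=3 ship[1->2]=2 ship[0->1]=2 prod=4 -> [19 5 2]
Step 8: demand=3,sold=2 ship[1->2]=2 ship[0->1]=2 prod=4 -> [21 5 2]
Step 9: demand=3,sold=2 ship[1->2]=2 ship[0->1]=2 prod=4 -> [23 5 2]
Step 10: demand=3,sold=2 ship[1->2]=2 ship[0->1]=2 prod=4 -> [25 5 2]
Step 11: demand=3,sold=2 ship[1->2]=2 ship[0->1]=2 prod=4 -> [27 5 2]
Step 12: demand=3,sold=2 ship[1->2]=2 ship[0->1]=2 prod=4 -> [29 5 2]
First stockout at step 8

8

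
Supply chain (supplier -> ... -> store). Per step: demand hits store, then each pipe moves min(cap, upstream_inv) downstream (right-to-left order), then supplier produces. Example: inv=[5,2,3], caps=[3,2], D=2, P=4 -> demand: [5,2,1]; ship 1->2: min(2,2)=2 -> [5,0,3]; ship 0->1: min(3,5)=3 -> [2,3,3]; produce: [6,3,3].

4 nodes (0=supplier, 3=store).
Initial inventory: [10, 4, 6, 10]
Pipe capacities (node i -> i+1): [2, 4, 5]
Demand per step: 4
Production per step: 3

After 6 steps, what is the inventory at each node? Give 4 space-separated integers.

Step 1: demand=4,sold=4 ship[2->3]=5 ship[1->2]=4 ship[0->1]=2 prod=3 -> inv=[11 2 5 11]
Step 2: demand=4,sold=4 ship[2->3]=5 ship[1->2]=2 ship[0->1]=2 prod=3 -> inv=[12 2 2 12]
Step 3: demand=4,sold=4 ship[2->3]=2 ship[1->2]=2 ship[0->1]=2 prod=3 -> inv=[13 2 2 10]
Step 4: demand=4,sold=4 ship[2->3]=2 ship[1->2]=2 ship[0->1]=2 prod=3 -> inv=[14 2 2 8]
Step 5: demand=4,sold=4 ship[2->3]=2 ship[1->2]=2 ship[0->1]=2 prod=3 -> inv=[15 2 2 6]
Step 6: demand=4,sold=4 ship[2->3]=2 ship[1->2]=2 ship[0->1]=2 prod=3 -> inv=[16 2 2 4]

16 2 2 4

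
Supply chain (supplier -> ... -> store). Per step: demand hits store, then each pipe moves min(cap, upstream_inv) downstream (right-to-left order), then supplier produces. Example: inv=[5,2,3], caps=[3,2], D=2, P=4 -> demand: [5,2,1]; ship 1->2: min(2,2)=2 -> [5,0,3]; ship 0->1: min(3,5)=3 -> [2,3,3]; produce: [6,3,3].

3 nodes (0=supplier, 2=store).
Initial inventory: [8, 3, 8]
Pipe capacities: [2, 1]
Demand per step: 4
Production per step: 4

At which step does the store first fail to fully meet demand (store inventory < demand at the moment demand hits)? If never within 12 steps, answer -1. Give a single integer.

Step 1: demand=4,sold=4 ship[1->2]=1 ship[0->1]=2 prod=4 -> [10 4 5]
Step 2: demand=4,sold=4 ship[1->2]=1 ship[0->1]=2 prod=4 -> [12 5 2]
Step 3: demand=4,sold=2 ship[1->2]=1 ship[0->1]=2 prod=4 -> [14 6 1]
Step 4: demand=4,sold=1 ship[1->2]=1 ship[0->1]=2 prod=4 -> [16 7 1]
Step 5: demand=4,sold=1 ship[1->2]=1 ship[0->1]=2 prod=4 -> [18 8 1]
Step 6: demand=4,sold=1 ship[1->2]=1 ship[0->1]=2 prod=4 -> [20 9 1]
Step 7: demand=4,sold=1 ship[1->2]=1 ship[0->1]=2 prod=4 -> [22 10 1]
Step 8: demand=4,sold=1 ship[1->2]=1 ship[0->1]=2 prod=4 -> [24 11 1]
Step 9: demand=4,sold=1 ship[1->2]=1 ship[0->1]=2 prod=4 -> [26 12 1]
Step 10: demand=4,sold=1 ship[1->2]=1 ship[0->1]=2 prod=4 -> [28 13 1]
Step 11: demand=4,sold=1 ship[1->2]=1 ship[0->1]=2 prod=4 -> [30 14 1]
Step 12: demand=4,sold=1 ship[1->2]=1 ship[0->1]=2 prod=4 -> [32 15 1]
First stockout at step 3

3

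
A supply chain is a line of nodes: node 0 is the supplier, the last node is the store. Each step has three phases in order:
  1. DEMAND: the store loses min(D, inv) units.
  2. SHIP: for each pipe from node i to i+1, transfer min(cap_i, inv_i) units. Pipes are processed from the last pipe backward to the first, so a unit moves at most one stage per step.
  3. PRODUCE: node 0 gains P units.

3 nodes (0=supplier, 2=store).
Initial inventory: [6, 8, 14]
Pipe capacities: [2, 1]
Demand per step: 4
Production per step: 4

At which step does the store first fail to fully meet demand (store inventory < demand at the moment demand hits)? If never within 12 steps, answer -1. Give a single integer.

Step 1: demand=4,sold=4 ship[1->2]=1 ship[0->1]=2 prod=4 -> [8 9 11]
Step 2: demand=4,sold=4 ship[1->2]=1 ship[0->1]=2 prod=4 -> [10 10 8]
Step 3: demand=4,sold=4 ship[1->2]=1 ship[0->1]=2 prod=4 -> [12 11 5]
Step 4: demand=4,sold=4 ship[1->2]=1 ship[0->1]=2 prod=4 -> [14 12 2]
Step 5: demand=4,sold=2 ship[1->2]=1 ship[0->1]=2 prod=4 -> [16 13 1]
Step 6: demand=4,sold=1 ship[1->2]=1 ship[0->1]=2 prod=4 -> [18 14 1]
Step 7: demand=4,sold=1 ship[1->2]=1 ship[0->1]=2 prod=4 -> [20 15 1]
Step 8: demand=4,sold=1 ship[1->2]=1 ship[0->1]=2 prod=4 -> [22 16 1]
Step 9: demand=4,sold=1 ship[1->2]=1 ship[0->1]=2 prod=4 -> [24 17 1]
Step 10: demand=4,sold=1 ship[1->2]=1 ship[0->1]=2 prod=4 -> [26 18 1]
Step 11: demand=4,sold=1 ship[1->2]=1 ship[0->1]=2 prod=4 -> [28 19 1]
Step 12: demand=4,sold=1 ship[1->2]=1 ship[0->1]=2 prod=4 -> [30 20 1]
First stockout at step 5

5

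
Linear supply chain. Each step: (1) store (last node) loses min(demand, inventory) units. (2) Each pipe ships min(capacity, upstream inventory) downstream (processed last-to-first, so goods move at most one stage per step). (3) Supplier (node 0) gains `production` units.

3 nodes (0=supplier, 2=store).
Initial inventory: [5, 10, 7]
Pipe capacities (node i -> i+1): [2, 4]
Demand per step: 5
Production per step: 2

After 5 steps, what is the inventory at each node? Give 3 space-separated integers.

Step 1: demand=5,sold=5 ship[1->2]=4 ship[0->1]=2 prod=2 -> inv=[5 8 6]
Step 2: demand=5,sold=5 ship[1->2]=4 ship[0->1]=2 prod=2 -> inv=[5 6 5]
Step 3: demand=5,sold=5 ship[1->2]=4 ship[0->1]=2 prod=2 -> inv=[5 4 4]
Step 4: demand=5,sold=4 ship[1->2]=4 ship[0->1]=2 prod=2 -> inv=[5 2 4]
Step 5: demand=5,sold=4 ship[1->2]=2 ship[0->1]=2 prod=2 -> inv=[5 2 2]

5 2 2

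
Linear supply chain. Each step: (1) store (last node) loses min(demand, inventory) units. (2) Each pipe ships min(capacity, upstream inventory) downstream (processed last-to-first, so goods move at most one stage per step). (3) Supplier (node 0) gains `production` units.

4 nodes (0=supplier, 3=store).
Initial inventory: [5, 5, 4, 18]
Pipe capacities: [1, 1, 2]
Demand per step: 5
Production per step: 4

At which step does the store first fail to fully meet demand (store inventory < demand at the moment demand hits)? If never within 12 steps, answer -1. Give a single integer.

Step 1: demand=5,sold=5 ship[2->3]=2 ship[1->2]=1 ship[0->1]=1 prod=4 -> [8 5 3 15]
Step 2: demand=5,sold=5 ship[2->3]=2 ship[1->2]=1 ship[0->1]=1 prod=4 -> [11 5 2 12]
Step 3: demand=5,sold=5 ship[2->3]=2 ship[1->2]=1 ship[0->1]=1 prod=4 -> [14 5 1 9]
Step 4: demand=5,sold=5 ship[2->3]=1 ship[1->2]=1 ship[0->1]=1 prod=4 -> [17 5 1 5]
Step 5: demand=5,sold=5 ship[2->3]=1 ship[1->2]=1 ship[0->1]=1 prod=4 -> [20 5 1 1]
Step 6: demand=5,sold=1 ship[2->3]=1 ship[1->2]=1 ship[0->1]=1 prod=4 -> [23 5 1 1]
Step 7: demand=5,sold=1 ship[2->3]=1 ship[1->2]=1 ship[0->1]=1 prod=4 -> [26 5 1 1]
Step 8: demand=5,sold=1 ship[2->3]=1 ship[1->2]=1 ship[0->1]=1 prod=4 -> [29 5 1 1]
Step 9: demand=5,sold=1 ship[2->3]=1 ship[1->2]=1 ship[0->1]=1 prod=4 -> [32 5 1 1]
Step 10: demand=5,sold=1 ship[2->3]=1 ship[1->2]=1 ship[0->1]=1 prod=4 -> [35 5 1 1]
Step 11: demand=5,sold=1 ship[2->3]=1 ship[1->2]=1 ship[0->1]=1 prod=4 -> [38 5 1 1]
Step 12: demand=5,sold=1 ship[2->3]=1 ship[1->2]=1 ship[0->1]=1 prod=4 -> [41 5 1 1]
First stockout at step 6

6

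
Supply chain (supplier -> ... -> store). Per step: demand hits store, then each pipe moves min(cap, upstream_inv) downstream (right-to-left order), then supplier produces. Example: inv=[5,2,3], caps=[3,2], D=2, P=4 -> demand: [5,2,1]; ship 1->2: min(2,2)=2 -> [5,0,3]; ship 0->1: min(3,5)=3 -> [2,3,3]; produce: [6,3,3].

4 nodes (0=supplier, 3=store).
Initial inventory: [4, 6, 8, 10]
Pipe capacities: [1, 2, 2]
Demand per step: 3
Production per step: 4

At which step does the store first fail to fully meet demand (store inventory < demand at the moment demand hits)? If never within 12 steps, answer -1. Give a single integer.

Step 1: demand=3,sold=3 ship[2->3]=2 ship[1->2]=2 ship[0->1]=1 prod=4 -> [7 5 8 9]
Step 2: demand=3,sold=3 ship[2->3]=2 ship[1->2]=2 ship[0->1]=1 prod=4 -> [10 4 8 8]
Step 3: demand=3,sold=3 ship[2->3]=2 ship[1->2]=2 ship[0->1]=1 prod=4 -> [13 3 8 7]
Step 4: demand=3,sold=3 ship[2->3]=2 ship[1->2]=2 ship[0->1]=1 prod=4 -> [16 2 8 6]
Step 5: demand=3,sold=3 ship[2->3]=2 ship[1->2]=2 ship[0->1]=1 prod=4 -> [19 1 8 5]
Step 6: demand=3,sold=3 ship[2->3]=2 ship[1->2]=1 ship[0->1]=1 prod=4 -> [22 1 7 4]
Step 7: demand=3,sold=3 ship[2->3]=2 ship[1->2]=1 ship[0->1]=1 prod=4 -> [25 1 6 3]
Step 8: demand=3,sold=3 ship[2->3]=2 ship[1->2]=1 ship[0->1]=1 prod=4 -> [28 1 5 2]
Step 9: demand=3,sold=2 ship[2->3]=2 ship[1->2]=1 ship[0->1]=1 prod=4 -> [31 1 4 2]
Step 10: demand=3,sold=2 ship[2->3]=2 ship[1->2]=1 ship[0->1]=1 prod=4 -> [34 1 3 2]
Step 11: demand=3,sold=2 ship[2->3]=2 ship[1->2]=1 ship[0->1]=1 prod=4 -> [37 1 2 2]
Step 12: demand=3,sold=2 ship[2->3]=2 ship[1->2]=1 ship[0->1]=1 prod=4 -> [40 1 1 2]
First stockout at step 9

9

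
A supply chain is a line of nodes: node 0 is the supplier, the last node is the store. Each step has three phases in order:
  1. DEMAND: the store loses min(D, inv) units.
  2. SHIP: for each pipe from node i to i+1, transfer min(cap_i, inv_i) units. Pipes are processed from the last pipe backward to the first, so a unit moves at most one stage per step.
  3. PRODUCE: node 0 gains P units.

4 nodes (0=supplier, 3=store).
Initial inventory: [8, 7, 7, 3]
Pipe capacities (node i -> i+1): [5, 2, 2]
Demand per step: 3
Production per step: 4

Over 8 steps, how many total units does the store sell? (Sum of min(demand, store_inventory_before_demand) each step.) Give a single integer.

Step 1: sold=3 (running total=3) -> [7 10 7 2]
Step 2: sold=2 (running total=5) -> [6 13 7 2]
Step 3: sold=2 (running total=7) -> [5 16 7 2]
Step 4: sold=2 (running total=9) -> [4 19 7 2]
Step 5: sold=2 (running total=11) -> [4 21 7 2]
Step 6: sold=2 (running total=13) -> [4 23 7 2]
Step 7: sold=2 (running total=15) -> [4 25 7 2]
Step 8: sold=2 (running total=17) -> [4 27 7 2]

Answer: 17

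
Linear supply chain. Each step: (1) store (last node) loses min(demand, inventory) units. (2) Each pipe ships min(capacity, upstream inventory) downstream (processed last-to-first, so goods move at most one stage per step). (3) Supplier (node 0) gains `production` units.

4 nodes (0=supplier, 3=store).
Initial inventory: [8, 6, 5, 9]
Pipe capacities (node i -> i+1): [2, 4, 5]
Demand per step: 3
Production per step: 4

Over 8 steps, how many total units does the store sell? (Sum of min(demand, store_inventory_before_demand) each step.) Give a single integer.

Step 1: sold=3 (running total=3) -> [10 4 4 11]
Step 2: sold=3 (running total=6) -> [12 2 4 12]
Step 3: sold=3 (running total=9) -> [14 2 2 13]
Step 4: sold=3 (running total=12) -> [16 2 2 12]
Step 5: sold=3 (running total=15) -> [18 2 2 11]
Step 6: sold=3 (running total=18) -> [20 2 2 10]
Step 7: sold=3 (running total=21) -> [22 2 2 9]
Step 8: sold=3 (running total=24) -> [24 2 2 8]

Answer: 24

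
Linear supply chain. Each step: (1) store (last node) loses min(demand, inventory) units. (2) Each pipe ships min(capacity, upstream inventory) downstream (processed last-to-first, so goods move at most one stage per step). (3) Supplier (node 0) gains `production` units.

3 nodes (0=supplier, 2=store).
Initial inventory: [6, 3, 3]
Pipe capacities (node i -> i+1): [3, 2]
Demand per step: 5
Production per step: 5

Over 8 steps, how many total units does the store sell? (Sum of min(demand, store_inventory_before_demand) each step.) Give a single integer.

Step 1: sold=3 (running total=3) -> [8 4 2]
Step 2: sold=2 (running total=5) -> [10 5 2]
Step 3: sold=2 (running total=7) -> [12 6 2]
Step 4: sold=2 (running total=9) -> [14 7 2]
Step 5: sold=2 (running total=11) -> [16 8 2]
Step 6: sold=2 (running total=13) -> [18 9 2]
Step 7: sold=2 (running total=15) -> [20 10 2]
Step 8: sold=2 (running total=17) -> [22 11 2]

Answer: 17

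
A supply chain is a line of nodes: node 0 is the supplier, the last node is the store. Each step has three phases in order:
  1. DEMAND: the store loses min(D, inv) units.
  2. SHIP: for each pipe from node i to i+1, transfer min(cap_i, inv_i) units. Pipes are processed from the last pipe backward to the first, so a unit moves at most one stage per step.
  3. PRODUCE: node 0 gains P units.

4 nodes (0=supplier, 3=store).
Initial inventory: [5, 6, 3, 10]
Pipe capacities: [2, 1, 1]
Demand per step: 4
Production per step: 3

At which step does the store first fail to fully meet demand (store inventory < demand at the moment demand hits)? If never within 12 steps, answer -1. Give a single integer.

Step 1: demand=4,sold=4 ship[2->3]=1 ship[1->2]=1 ship[0->1]=2 prod=3 -> [6 7 3 7]
Step 2: demand=4,sold=4 ship[2->3]=1 ship[1->2]=1 ship[0->1]=2 prod=3 -> [7 8 3 4]
Step 3: demand=4,sold=4 ship[2->3]=1 ship[1->2]=1 ship[0->1]=2 prod=3 -> [8 9 3 1]
Step 4: demand=4,sold=1 ship[2->3]=1 ship[1->2]=1 ship[0->1]=2 prod=3 -> [9 10 3 1]
Step 5: demand=4,sold=1 ship[2->3]=1 ship[1->2]=1 ship[0->1]=2 prod=3 -> [10 11 3 1]
Step 6: demand=4,sold=1 ship[2->3]=1 ship[1->2]=1 ship[0->1]=2 prod=3 -> [11 12 3 1]
Step 7: demand=4,sold=1 ship[2->3]=1 ship[1->2]=1 ship[0->1]=2 prod=3 -> [12 13 3 1]
Step 8: demand=4,sold=1 ship[2->3]=1 ship[1->2]=1 ship[0->1]=2 prod=3 -> [13 14 3 1]
Step 9: demand=4,sold=1 ship[2->3]=1 ship[1->2]=1 ship[0->1]=2 prod=3 -> [14 15 3 1]
Step 10: demand=4,sold=1 ship[2->3]=1 ship[1->2]=1 ship[0->1]=2 prod=3 -> [15 16 3 1]
Step 11: demand=4,sold=1 ship[2->3]=1 ship[1->2]=1 ship[0->1]=2 prod=3 -> [16 17 3 1]
Step 12: demand=4,sold=1 ship[2->3]=1 ship[1->2]=1 ship[0->1]=2 prod=3 -> [17 18 3 1]
First stockout at step 4

4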